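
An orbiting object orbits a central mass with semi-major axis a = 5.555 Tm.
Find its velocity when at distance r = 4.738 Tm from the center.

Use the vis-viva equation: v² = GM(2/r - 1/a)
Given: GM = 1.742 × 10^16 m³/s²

Convert to SI: a = 5.555 Tm = 5.555e+12 m; r = 4.738 Tm = 4.738e+12 m.
Vis-viva: v = √(GM · (2/r − 1/a)).
2/r − 1/a = 2/4.738e+12 − 1/5.555e+12 = 2.42101e-13 m⁻¹.
v = √(1.742e+16 · 2.42101e-13) m/s ≈ 64.94 m/s = 64.94 m/s.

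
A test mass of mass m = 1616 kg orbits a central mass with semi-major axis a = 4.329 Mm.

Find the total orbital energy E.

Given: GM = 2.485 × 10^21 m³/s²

Convert to SI: a = 4.329 Mm = 4.329e+06 m.
E = −GMm / (2a).
E = −2.485e+21 · 1616 / (2 · 4.329e+06) J ≈ -4.638e+17 J = -463.8 PJ.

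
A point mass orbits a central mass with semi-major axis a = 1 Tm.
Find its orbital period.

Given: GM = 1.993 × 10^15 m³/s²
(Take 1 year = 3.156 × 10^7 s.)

Convert to SI: a = 1 Tm = 1e+12 m.
Kepler's third law: T = 2π √(a³ / GM).
Substituting a = 1e+12 m and GM = 1.993e+15 m³/s²:
T = 2π √((1e+12)³ / 1.993e+15) s
T ≈ 1.407e+11 s = 4460 years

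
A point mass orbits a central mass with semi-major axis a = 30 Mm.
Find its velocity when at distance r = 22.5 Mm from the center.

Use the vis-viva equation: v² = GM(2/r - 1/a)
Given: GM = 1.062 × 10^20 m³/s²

Convert to SI: a = 30 Mm = 3e+07 m; r = 22.5 Mm = 2.25e+07 m.
Vis-viva: v = √(GM · (2/r − 1/a)).
2/r − 1/a = 2/2.25e+07 − 1/3e+07 = 5.55556e-08 m⁻¹.
v = √(1.062e+20 · 5.55556e-08) m/s ≈ 2.429e+06 m/s = 2429 km/s.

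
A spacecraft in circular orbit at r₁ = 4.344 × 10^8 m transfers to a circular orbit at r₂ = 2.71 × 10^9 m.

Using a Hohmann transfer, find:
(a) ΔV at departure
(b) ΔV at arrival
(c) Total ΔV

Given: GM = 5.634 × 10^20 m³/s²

Transfer semi-major axis: a_t = (r₁ + r₂)/2 = (4.344e+08 + 2.71e+09)/2 = 1.5722e+09 m.
Circular speeds: v₁ = √(GM/r₁) = 1.13884e+06 m/s, v₂ = √(GM/r₂) = 455957 m/s.
Transfer speeds (vis-viva v² = GM(2/r − 1/a_t)): v₁ᵗ = 1.49518e+06 m/s, v₂ᵗ = 239671 m/s.
(a) ΔV₁ = |v₁ᵗ − v₁| ≈ 3.563e+05 m/s = 356.3 km/s.
(b) ΔV₂ = |v₂ − v₂ᵗ| ≈ 2.163e+05 m/s = 216.3 km/s.
(c) ΔV_total = ΔV₁ + ΔV₂ ≈ 5.726e+05 m/s = 572.6 km/s.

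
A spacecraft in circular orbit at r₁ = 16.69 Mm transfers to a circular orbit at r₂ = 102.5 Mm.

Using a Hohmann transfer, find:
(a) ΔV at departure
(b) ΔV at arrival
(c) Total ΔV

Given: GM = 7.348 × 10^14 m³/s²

Convert to SI: r₁ = 16.69 Mm = 1.669e+07 m; r₂ = 102.5 Mm = 1.025e+08 m.
Transfer semi-major axis: a_t = (r₁ + r₂)/2 = (1.669e+07 + 1.025e+08)/2 = 5.9595e+07 m.
Circular speeds: v₁ = √(GM/r₁) = 6635.24 m/s, v₂ = √(GM/r₂) = 2677.46 m/s.
Transfer speeds (vis-viva v² = GM(2/r − 1/a_t)): v₁ᵗ = 8701.89 m/s, v₂ᵗ = 1416.92 m/s.
(a) ΔV₁ = |v₁ᵗ − v₁| ≈ 2067 m/s = 2.067 km/s.
(b) ΔV₂ = |v₂ − v₂ᵗ| ≈ 1261 m/s = 1.261 km/s.
(c) ΔV_total = ΔV₁ + ΔV₂ ≈ 3327 m/s = 3.327 km/s.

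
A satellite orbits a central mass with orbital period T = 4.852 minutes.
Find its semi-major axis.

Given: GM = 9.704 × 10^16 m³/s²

Convert to SI: T = 4.852 minutes = 291.12 s.
Invert Kepler's third law: a = (GM · T² / (4π²))^(1/3).
Substituting T = 291.12 s and GM = 9.704e+16 m³/s²:
a = (9.704e+16 · (291.12)² / (4π²))^(1/3) m
a ≈ 5.928e+06 m = 5.928 Mm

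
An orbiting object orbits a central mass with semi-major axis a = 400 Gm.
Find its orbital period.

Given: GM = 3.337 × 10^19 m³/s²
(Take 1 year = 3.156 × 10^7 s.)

Convert to SI: a = 400 Gm = 4e+11 m.
Kepler's third law: T = 2π √(a³ / GM).
Substituting a = 4e+11 m and GM = 3.337e+19 m³/s²:
T = 2π √((4e+11)³ / 3.337e+19) s
T ≈ 2.752e+08 s = 8.719 years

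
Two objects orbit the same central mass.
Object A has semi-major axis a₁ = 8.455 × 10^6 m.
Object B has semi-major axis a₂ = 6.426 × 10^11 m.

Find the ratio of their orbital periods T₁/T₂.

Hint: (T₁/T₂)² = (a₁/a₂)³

From Kepler's third law, (T₁/T₂)² = (a₁/a₂)³, so T₁/T₂ = (a₁/a₂)^(3/2).
a₁/a₂ = 8.455e+06 / 6.426e+11 = 1.31575e-05.
T₁/T₂ = (1.31575e-05)^(3/2) ≈ 4.773e-08.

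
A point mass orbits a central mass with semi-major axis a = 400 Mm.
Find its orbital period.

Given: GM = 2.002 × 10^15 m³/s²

Convert to SI: a = 400 Mm = 4e+08 m.
Kepler's third law: T = 2π √(a³ / GM).
Substituting a = 4e+08 m and GM = 2.002e+15 m³/s²:
T = 2π √((4e+08)³ / 2.002e+15) s
T ≈ 1.123e+06 s = 13 days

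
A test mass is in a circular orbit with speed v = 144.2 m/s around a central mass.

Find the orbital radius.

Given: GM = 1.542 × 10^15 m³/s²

For a circular orbit, v² = GM / r, so r = GM / v².
r = 1.542e+15 / (144.2)² m ≈ 7.416e+10 m = 7.416 × 10^10 m.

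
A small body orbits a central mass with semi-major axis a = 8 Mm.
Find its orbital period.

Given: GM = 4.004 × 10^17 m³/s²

Convert to SI: a = 8 Mm = 8e+06 m.
Kepler's third law: T = 2π √(a³ / GM).
Substituting a = 8e+06 m and GM = 4.004e+17 m³/s²:
T = 2π √((8e+06)³ / 4.004e+17) s
T ≈ 224.7 s = 3.745 minutes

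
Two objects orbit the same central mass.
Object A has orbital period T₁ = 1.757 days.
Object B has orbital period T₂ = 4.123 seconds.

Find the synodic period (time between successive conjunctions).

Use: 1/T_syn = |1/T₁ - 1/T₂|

Convert to SI: T₁ = 1.757 days = 151805 s.
T_syn = |T₁ · T₂ / (T₁ − T₂)|.
T_syn = |151805 · 4.123 / (151805 − 4.123)| s ≈ 4.123 s = 4.123 seconds.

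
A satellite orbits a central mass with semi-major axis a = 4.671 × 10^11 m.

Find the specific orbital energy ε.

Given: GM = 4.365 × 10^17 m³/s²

ε = −GM / (2a).
ε = −4.365e+17 / (2 · 4.671e+11) J/kg ≈ -4.672e+05 J/kg = -467.2 kJ/kg.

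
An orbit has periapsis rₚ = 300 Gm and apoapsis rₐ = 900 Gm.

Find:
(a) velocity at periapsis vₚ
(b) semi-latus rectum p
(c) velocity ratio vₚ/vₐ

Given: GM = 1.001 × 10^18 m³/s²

Convert to SI: rₚ = 300 Gm = 3e+11 m; rₐ = 900 Gm = 9e+11 m.
(a) With a = (rₚ + rₐ)/2 = 6e+11 m, vₚ = √(GM (2/rₚ − 1/a)) = √(1.001e+18 · (2/3e+11 − 1/6e+11)) m/s ≈ 2237 m/s
(b) From a = (rₚ + rₐ)/2 = 6e+11 m and e = (rₐ − rₚ)/(rₐ + rₚ) = 0.5, p = a(1 − e²) = 6e+11 · (1 − (0.5)²) ≈ 4.5e+11 m
(c) Conservation of angular momentum (rₚvₚ = rₐvₐ) gives vₚ/vₐ = rₐ/rₚ = 9e+11/3e+11 ≈ 3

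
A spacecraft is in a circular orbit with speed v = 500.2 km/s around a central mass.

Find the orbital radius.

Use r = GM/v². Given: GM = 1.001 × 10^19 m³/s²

Convert to SI: v = 500.2 km/s = 500200 m/s.
For a circular orbit, v² = GM / r, so r = GM / v².
r = 1.001e+19 / (500200)² m ≈ 4.001e+07 m = 40.01 Mm.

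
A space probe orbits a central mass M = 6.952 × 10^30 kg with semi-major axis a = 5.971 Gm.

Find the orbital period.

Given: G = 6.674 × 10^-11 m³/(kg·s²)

Convert to SI: a = 5.971 Gm = 5.971e+09 m.
GM = G · M = 6.674e-11 · 6.952e+30 = 4.63976e+20 m³/s².
Kepler's third law: T = 2π √(a³ / GM).
Substituting a = 5.971e+09 m and GM = 4.63976e+20 m³/s²:
T = 2π √((5.971e+09)³ / 4.63976e+20) s
T ≈ 1.346e+05 s = 1.558 days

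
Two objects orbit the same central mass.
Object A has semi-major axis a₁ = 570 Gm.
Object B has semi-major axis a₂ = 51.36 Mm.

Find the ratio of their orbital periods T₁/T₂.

Convert to SI: a₁ = 570 Gm = 5.7e+11 m; a₂ = 51.36 Mm = 5.136e+07 m.
From Kepler's third law, (T₁/T₂)² = (a₁/a₂)³, so T₁/T₂ = (a₁/a₂)^(3/2).
a₁/a₂ = 5.7e+11 / 5.136e+07 = 11098.1.
T₁/T₂ = (11098.1)^(3/2) ≈ 1.169e+06.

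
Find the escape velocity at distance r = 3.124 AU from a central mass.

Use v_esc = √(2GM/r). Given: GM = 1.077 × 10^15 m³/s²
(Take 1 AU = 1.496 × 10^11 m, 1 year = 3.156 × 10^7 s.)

Convert to SI: r = 3.124 AU = 4.6735e+11 m.
Escape velocity comes from setting total energy to zero: ½v² − GM/r = 0 ⇒ v_esc = √(2GM / r).
v_esc = √(2 · 1.077e+15 / 4.6735e+11) m/s ≈ 67.89 m/s = 0.01432 AU/year.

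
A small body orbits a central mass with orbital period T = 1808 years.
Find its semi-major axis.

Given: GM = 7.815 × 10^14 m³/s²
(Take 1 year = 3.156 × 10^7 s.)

Convert to SI: T = 1808 years = 5.70605e+10 s.
Invert Kepler's third law: a = (GM · T² / (4π²))^(1/3).
Substituting T = 5.70605e+10 s and GM = 7.815e+14 m³/s²:
a = (7.815e+14 · (5.70605e+10)² / (4π²))^(1/3) m
a ≈ 4.009e+11 m = 400.9 Gm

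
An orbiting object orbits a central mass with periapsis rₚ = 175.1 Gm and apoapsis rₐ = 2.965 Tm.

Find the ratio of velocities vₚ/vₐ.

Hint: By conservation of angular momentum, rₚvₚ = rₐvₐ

Convert to SI: rₚ = 175.1 Gm = 1.751e+11 m; rₐ = 2.965 Tm = 2.965e+12 m.
Conservation of angular momentum gives rₚvₚ = rₐvₐ, so vₚ/vₐ = rₐ/rₚ.
vₚ/vₐ = 2.965e+12 / 1.751e+11 ≈ 16.93.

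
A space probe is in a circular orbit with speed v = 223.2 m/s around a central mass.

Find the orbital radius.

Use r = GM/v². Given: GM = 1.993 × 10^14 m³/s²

For a circular orbit, v² = GM / r, so r = GM / v².
r = 1.993e+14 / (223.2)² m ≈ 4.001e+09 m = 4.001 Gm.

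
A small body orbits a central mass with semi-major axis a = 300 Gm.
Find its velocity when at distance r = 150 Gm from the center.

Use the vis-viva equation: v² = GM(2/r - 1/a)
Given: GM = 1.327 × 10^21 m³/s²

Convert to SI: a = 300 Gm = 3e+11 m; r = 150 Gm = 1.5e+11 m.
Vis-viva: v = √(GM · (2/r − 1/a)).
2/r − 1/a = 2/1.5e+11 − 1/3e+11 = 1e-11 m⁻¹.
v = √(1.327e+21 · 1e-11) m/s ≈ 1.152e+05 m/s = 115.2 km/s.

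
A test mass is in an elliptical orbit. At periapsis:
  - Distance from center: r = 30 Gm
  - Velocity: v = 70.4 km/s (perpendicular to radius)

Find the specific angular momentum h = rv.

Convert to SI: r = 30 Gm = 3e+10 m; v = 70.4 km/s = 70400 m/s.
With v perpendicular to r, h = r · v.
h = 3e+10 · 70400 m²/s ≈ 2.112e+15 m²/s.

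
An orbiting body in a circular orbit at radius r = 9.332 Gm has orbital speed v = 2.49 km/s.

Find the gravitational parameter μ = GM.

Convert to SI: r = 9.332 Gm = 9.332e+09 m; v = 2.49 km/s = 2490 m/s.
For a circular orbit v² = GM/r, so GM = v² · r.
GM = (2490)² · 9.332e+09 m³/s² ≈ 5.786e+16 m³/s² = 5.786 × 10^16 m³/s².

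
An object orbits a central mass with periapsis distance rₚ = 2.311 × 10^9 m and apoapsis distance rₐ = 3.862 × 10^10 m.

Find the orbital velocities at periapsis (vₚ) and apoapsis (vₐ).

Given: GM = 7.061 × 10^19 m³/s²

Use the vis-viva equation v² = GM(2/r − 1/a) with a = (rₚ + rₐ)/2 = (2.311e+09 + 3.862e+10)/2 = 2.04655e+10 m.
vₚ = √(GM · (2/rₚ − 1/a)) = √(7.061e+19 · (2/2.311e+09 − 1/2.04655e+10)) m/s ≈ 2.401e+05 m/s = 240.1 km/s.
vₐ = √(GM · (2/rₐ − 1/a)) = √(7.061e+19 · (2/3.862e+10 − 1/2.04655e+10)) m/s ≈ 1.437e+04 m/s = 14.37 km/s.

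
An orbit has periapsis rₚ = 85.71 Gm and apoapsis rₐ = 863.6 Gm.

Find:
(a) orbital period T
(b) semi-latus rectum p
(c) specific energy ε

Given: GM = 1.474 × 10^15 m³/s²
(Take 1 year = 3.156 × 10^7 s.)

Convert to SI: rₚ = 85.71 Gm = 8.571e+10 m; rₐ = 863.6 Gm = 8.636e+11 m.
(a) With a = (rₚ + rₐ)/2 = 4.74655e+11 m, T = 2π √(a³/GM) = 2π √((4.74655e+11)³/1.474e+15) s ≈ 5.352e+10 s
(b) From a = (rₚ + rₐ)/2 = 4.74655e+11 m and e = (rₐ − rₚ)/(rₐ + rₚ) = 0.819427, p = a(1 − e²) = 4.74655e+11 · (1 − (0.819427)²) ≈ 1.559e+11 m
(c) With a = (rₚ + rₐ)/2 = 4.74655e+11 m, ε = −GM/(2a) = −1.474e+15/(2 · 4.74655e+11) J/kg ≈ -1553 J/kg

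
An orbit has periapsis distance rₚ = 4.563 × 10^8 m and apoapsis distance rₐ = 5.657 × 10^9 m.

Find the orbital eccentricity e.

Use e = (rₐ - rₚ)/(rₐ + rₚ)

e = (rₐ − rₚ) / (rₐ + rₚ).
e = (5.657e+09 − 4.563e+08) / (5.657e+09 + 4.563e+08) = 5.2007e+09 / 6.1133e+09 ≈ 0.8507.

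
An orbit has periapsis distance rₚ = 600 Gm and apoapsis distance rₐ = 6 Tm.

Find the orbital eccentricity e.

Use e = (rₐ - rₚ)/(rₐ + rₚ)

Convert to SI: rₚ = 600 Gm = 6e+11 m; rₐ = 6 Tm = 6e+12 m.
e = (rₐ − rₚ) / (rₐ + rₚ).
e = (6e+12 − 6e+11) / (6e+12 + 6e+11) = 5.4e+12 / 6.6e+12 ≈ 0.8182.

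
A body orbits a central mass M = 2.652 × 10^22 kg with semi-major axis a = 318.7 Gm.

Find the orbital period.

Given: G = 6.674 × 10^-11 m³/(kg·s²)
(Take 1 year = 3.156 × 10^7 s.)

Convert to SI: a = 318.7 Gm = 3.187e+11 m.
GM = G · M = 6.674e-11 · 2.652e+22 = 1.76994e+12 m³/s².
Kepler's third law: T = 2π √(a³ / GM).
Substituting a = 3.187e+11 m and GM = 1.76994e+12 m³/s²:
T = 2π √((3.187e+11)³ / 1.76994e+12) s
T ≈ 8.497e+11 s = 2.692e+04 years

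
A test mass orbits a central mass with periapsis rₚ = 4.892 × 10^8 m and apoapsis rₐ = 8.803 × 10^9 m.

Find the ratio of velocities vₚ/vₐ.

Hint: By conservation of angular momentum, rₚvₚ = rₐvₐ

Conservation of angular momentum gives rₚvₚ = rₐvₐ, so vₚ/vₐ = rₐ/rₚ.
vₚ/vₐ = 8.803e+09 / 4.892e+08 ≈ 17.99.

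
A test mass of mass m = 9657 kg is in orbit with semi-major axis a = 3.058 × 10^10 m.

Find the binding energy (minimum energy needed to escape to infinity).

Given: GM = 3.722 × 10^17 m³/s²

Total orbital energy is E = −GMm/(2a); binding energy is E_bind = −E = GMm/(2a).
E_bind = 3.722e+17 · 9657 / (2 · 3.058e+10) J ≈ 5.877e+10 J = 58.77 GJ.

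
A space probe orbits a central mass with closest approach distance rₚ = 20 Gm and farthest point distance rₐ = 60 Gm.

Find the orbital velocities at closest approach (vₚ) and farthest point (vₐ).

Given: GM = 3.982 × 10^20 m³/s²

Convert to SI: rₚ = 20 Gm = 2e+10 m; rₐ = 60 Gm = 6e+10 m.
Use the vis-viva equation v² = GM(2/r − 1/a) with a = (rₚ + rₐ)/2 = (2e+10 + 6e+10)/2 = 4e+10 m.
vₚ = √(GM · (2/rₚ − 1/a)) = √(3.982e+20 · (2/2e+10 − 1/4e+10)) m/s ≈ 1.728e+05 m/s = 172.8 km/s.
vₐ = √(GM · (2/rₐ − 1/a)) = √(3.982e+20 · (2/6e+10 − 1/4e+10)) m/s ≈ 5.76e+04 m/s = 57.6 km/s.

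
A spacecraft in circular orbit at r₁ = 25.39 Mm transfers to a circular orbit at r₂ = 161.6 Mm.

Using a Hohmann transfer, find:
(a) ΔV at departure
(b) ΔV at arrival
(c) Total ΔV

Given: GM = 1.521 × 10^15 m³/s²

Convert to SI: r₁ = 25.39 Mm = 2.539e+07 m; r₂ = 161.6 Mm = 1.616e+08 m.
Transfer semi-major axis: a_t = (r₁ + r₂)/2 = (2.539e+07 + 1.616e+08)/2 = 9.3495e+07 m.
Circular speeds: v₁ = √(GM/r₁) = 7739.86 m/s, v₂ = √(GM/r₂) = 3067.92 m/s.
Transfer speeds (vis-viva v² = GM(2/r − 1/a_t)): v₁ᵗ = 10175.6 m/s, v₂ᵗ = 1598.75 m/s.
(a) ΔV₁ = |v₁ᵗ − v₁| ≈ 2436 m/s = 2.436 km/s.
(b) ΔV₂ = |v₂ − v₂ᵗ| ≈ 1469 m/s = 1.469 km/s.
(c) ΔV_total = ΔV₁ + ΔV₂ ≈ 3905 m/s = 3.905 km/s.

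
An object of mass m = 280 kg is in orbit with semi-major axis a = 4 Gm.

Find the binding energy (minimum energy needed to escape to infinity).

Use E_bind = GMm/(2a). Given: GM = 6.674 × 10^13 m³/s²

Convert to SI: a = 4 Gm = 4e+09 m.
Total orbital energy is E = −GMm/(2a); binding energy is E_bind = −E = GMm/(2a).
E_bind = 6.674e+13 · 280 / (2 · 4e+09) J ≈ 2.336e+06 J = 2.336 MJ.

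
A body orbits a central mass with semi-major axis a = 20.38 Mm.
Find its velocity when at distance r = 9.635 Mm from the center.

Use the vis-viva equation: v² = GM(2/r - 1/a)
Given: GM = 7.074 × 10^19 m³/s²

Convert to SI: a = 20.38 Mm = 2.038e+07 m; r = 9.635 Mm = 9.635e+06 m.
Vis-viva: v = √(GM · (2/r − 1/a)).
2/r − 1/a = 2/9.635e+06 − 1/2.038e+07 = 1.58509e-07 m⁻¹.
v = √(7.074e+19 · 1.58509e-07) m/s ≈ 3.349e+06 m/s = 3349 km/s.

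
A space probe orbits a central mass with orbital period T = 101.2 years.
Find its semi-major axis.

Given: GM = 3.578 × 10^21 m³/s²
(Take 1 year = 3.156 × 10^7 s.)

Convert to SI: T = 101.2 years = 3.19387e+09 s.
Invert Kepler's third law: a = (GM · T² / (4π²))^(1/3).
Substituting T = 3.19387e+09 s and GM = 3.578e+21 m³/s²:
a = (3.578e+21 · (3.19387e+09)² / (4π²))^(1/3) m
a ≈ 9.742e+12 m = 9.742 × 10^12 m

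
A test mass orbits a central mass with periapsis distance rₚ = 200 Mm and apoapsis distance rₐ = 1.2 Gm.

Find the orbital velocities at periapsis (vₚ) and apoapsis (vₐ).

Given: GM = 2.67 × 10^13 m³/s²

Convert to SI: rₚ = 200 Mm = 2e+08 m; rₐ = 1.2 Gm = 1.2e+09 m.
Use the vis-viva equation v² = GM(2/r − 1/a) with a = (rₚ + rₐ)/2 = (2e+08 + 1.2e+09)/2 = 7e+08 m.
vₚ = √(GM · (2/rₚ − 1/a)) = √(2.67e+13 · (2/2e+08 − 1/7e+08)) m/s ≈ 478.4 m/s = 478.4 m/s.
vₐ = √(GM · (2/rₐ − 1/a)) = √(2.67e+13 · (2/1.2e+09 − 1/7e+08)) m/s ≈ 79.73 m/s = 79.73 m/s.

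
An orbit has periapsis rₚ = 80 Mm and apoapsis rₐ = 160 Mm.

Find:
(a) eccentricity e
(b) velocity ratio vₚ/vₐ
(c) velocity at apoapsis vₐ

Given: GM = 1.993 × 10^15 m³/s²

Convert to SI: rₚ = 80 Mm = 8e+07 m; rₐ = 160 Mm = 1.6e+08 m.
(a) e = (rₐ − rₚ)/(rₐ + rₚ) = (1.6e+08 − 8e+07)/(1.6e+08 + 8e+07) ≈ 0.3333
(b) Conservation of angular momentum (rₚvₚ = rₐvₐ) gives vₚ/vₐ = rₐ/rₚ = 1.6e+08/8e+07 ≈ 2
(c) With a = (rₚ + rₐ)/2 = 1.2e+08 m, vₐ = √(GM (2/rₐ − 1/a)) = √(1.993e+15 · (2/1.6e+08 − 1/1.2e+08)) m/s ≈ 2882 m/s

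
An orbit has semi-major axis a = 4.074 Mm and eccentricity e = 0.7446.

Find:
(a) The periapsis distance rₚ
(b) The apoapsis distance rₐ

Convert to SI: a = 4.074 Mm = 4.074e+06 m.
(a) rₚ = a(1 − e) = 4.074e+06 · (1 − 0.7446) = 4.074e+06 · 0.2554 ≈ 1.04e+06 m = 1.04 Mm.
(b) rₐ = a(1 + e) = 4.074e+06 · (1 + 0.7446) = 4.074e+06 · 1.7446 ≈ 7.108e+06 m = 7.108 Mm.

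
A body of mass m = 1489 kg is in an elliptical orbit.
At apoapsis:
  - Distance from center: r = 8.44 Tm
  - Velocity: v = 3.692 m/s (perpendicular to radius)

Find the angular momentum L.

Convert to SI: r = 8.44 Tm = 8.44e+12 m.
Since v is perpendicular to r, L = m · v · r.
L = 1489 · 3.692 · 8.44e+12 kg·m²/s ≈ 4.64e+16 kg·m²/s.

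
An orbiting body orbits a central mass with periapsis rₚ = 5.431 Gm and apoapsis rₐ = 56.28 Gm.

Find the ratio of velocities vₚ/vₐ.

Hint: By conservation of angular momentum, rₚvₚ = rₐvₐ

Convert to SI: rₚ = 5.431 Gm = 5.431e+09 m; rₐ = 56.28 Gm = 5.628e+10 m.
Conservation of angular momentum gives rₚvₚ = rₐvₐ, so vₚ/vₐ = rₐ/rₚ.
vₚ/vₐ = 5.628e+10 / 5.431e+09 ≈ 10.36.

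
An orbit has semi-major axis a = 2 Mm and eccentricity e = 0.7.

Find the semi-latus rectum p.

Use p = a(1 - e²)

Convert to SI: a = 2 Mm = 2e+06 m.
p = a (1 − e²).
p = 2e+06 · (1 − (0.7)²) = 2e+06 · 0.51 ≈ 1.02e+06 m = 1.02 Mm.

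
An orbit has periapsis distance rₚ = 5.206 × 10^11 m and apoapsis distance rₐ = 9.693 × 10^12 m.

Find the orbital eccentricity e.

e = (rₐ − rₚ) / (rₐ + rₚ).
e = (9.693e+12 − 5.206e+11) / (9.693e+12 + 5.206e+11) = 9.1724e+12 / 1.02136e+13 ≈ 0.8981.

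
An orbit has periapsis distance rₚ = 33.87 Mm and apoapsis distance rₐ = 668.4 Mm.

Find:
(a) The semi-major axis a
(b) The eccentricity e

Convert to SI: rₚ = 33.87 Mm = 3.387e+07 m; rₐ = 668.4 Mm = 6.684e+08 m.
(a) a = (rₚ + rₐ) / 2 = (3.387e+07 + 6.684e+08) / 2 ≈ 3.511e+08 m = 351.1 Mm.
(b) e = (rₐ − rₚ) / (rₐ + rₚ) = (6.684e+08 − 3.387e+07) / (6.684e+08 + 3.387e+07) ≈ 0.9035.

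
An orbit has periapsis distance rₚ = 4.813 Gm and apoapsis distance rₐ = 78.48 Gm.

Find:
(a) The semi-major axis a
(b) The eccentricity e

Convert to SI: rₚ = 4.813 Gm = 4.813e+09 m; rₐ = 78.48 Gm = 7.848e+10 m.
(a) a = (rₚ + rₐ) / 2 = (4.813e+09 + 7.848e+10) / 2 ≈ 4.165e+10 m = 41.65 Gm.
(b) e = (rₐ − rₚ) / (rₐ + rₚ) = (7.848e+10 − 4.813e+09) / (7.848e+10 + 4.813e+09) ≈ 0.8844.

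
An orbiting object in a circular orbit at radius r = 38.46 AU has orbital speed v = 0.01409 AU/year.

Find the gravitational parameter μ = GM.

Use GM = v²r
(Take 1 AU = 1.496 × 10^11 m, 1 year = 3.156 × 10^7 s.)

Convert to SI: r = 38.46 AU = 5.75362e+12 m; v = 0.01409 AU/year = 66.7891 m/s.
For a circular orbit v² = GM/r, so GM = v² · r.
GM = (66.7891)² · 5.75362e+12 m³/s² ≈ 2.567e+16 m³/s² = 2.567 × 10^16 m³/s².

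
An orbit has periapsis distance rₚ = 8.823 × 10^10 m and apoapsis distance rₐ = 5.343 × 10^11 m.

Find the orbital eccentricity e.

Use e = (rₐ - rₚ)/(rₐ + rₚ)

e = (rₐ − rₚ) / (rₐ + rₚ).
e = (5.343e+11 − 8.823e+10) / (5.343e+11 + 8.823e+10) = 4.4607e+11 / 6.2253e+11 ≈ 0.7165.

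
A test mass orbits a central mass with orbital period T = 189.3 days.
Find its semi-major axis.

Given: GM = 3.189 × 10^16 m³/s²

Convert to SI: T = 189.3 days = 1.63555e+07 s.
Invert Kepler's third law: a = (GM · T² / (4π²))^(1/3).
Substituting T = 1.63555e+07 s and GM = 3.189e+16 m³/s²:
a = (3.189e+16 · (1.63555e+07)² / (4π²))^(1/3) m
a ≈ 6.001e+09 m = 6.001 Gm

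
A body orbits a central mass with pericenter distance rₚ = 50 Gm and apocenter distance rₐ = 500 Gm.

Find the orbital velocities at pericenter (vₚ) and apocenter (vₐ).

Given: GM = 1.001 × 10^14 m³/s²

Convert to SI: rₚ = 50 Gm = 5e+10 m; rₐ = 500 Gm = 5e+11 m.
Use the vis-viva equation v² = GM(2/r − 1/a) with a = (rₚ + rₐ)/2 = (5e+10 + 5e+11)/2 = 2.75e+11 m.
vₚ = √(GM · (2/rₚ − 1/a)) = √(1.001e+14 · (2/5e+10 − 1/2.75e+11)) m/s ≈ 60.33 m/s = 60.33 m/s.
vₐ = √(GM · (2/rₐ − 1/a)) = √(1.001e+14 · (2/5e+11 − 1/2.75e+11)) m/s ≈ 6.033 m/s = 6.033 m/s.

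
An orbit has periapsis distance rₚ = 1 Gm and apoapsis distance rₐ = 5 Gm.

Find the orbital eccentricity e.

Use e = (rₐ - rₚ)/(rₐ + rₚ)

Convert to SI: rₚ = 1 Gm = 1e+09 m; rₐ = 5 Gm = 5e+09 m.
e = (rₐ − rₚ) / (rₐ + rₚ).
e = (5e+09 − 1e+09) / (5e+09 + 1e+09) = 4e+09 / 6e+09 ≈ 0.6667.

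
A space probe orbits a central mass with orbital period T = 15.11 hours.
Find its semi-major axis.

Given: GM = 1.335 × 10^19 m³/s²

Convert to SI: T = 15.11 hours = 54396 s.
Invert Kepler's third law: a = (GM · T² / (4π²))^(1/3).
Substituting T = 54396 s and GM = 1.335e+19 m³/s²:
a = (1.335e+19 · (54396)² / (4π²))^(1/3) m
a ≈ 1e+09 m = 1 Gm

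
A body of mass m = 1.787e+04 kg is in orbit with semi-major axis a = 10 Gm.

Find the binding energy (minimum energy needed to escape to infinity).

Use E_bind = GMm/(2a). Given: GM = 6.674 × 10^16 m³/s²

Convert to SI: a = 10 Gm = 1e+10 m.
Total orbital energy is E = −GMm/(2a); binding energy is E_bind = −E = GMm/(2a).
E_bind = 6.674e+16 · 1.787e+04 / (2 · 1e+10) J ≈ 5.963e+10 J = 59.63 GJ.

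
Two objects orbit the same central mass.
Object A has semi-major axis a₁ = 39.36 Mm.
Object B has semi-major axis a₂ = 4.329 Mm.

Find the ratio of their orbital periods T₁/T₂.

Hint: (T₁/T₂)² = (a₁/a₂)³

Convert to SI: a₁ = 39.36 Mm = 3.936e+07 m; a₂ = 4.329 Mm = 4.329e+06 m.
From Kepler's third law, (T₁/T₂)² = (a₁/a₂)³, so T₁/T₂ = (a₁/a₂)^(3/2).
a₁/a₂ = 3.936e+07 / 4.329e+06 = 9.09217.
T₁/T₂ = (9.09217)^(3/2) ≈ 27.42.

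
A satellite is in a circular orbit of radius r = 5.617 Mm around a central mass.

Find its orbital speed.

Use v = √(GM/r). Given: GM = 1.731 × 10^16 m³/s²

Convert to SI: r = 5.617 Mm = 5.617e+06 m.
For a circular orbit, gravity supplies the centripetal force, so v = √(GM / r).
v = √(1.731e+16 / 5.617e+06) m/s ≈ 5.551e+04 m/s = 55.51 km/s.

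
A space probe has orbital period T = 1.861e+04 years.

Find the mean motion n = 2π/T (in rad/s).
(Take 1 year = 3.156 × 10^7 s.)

Convert to SI: T = 1.861e+04 years = 5.87332e+11 s.
n = 2π / T.
n = 2π / 5.87332e+11 s ≈ 1.07e-11 rad/s.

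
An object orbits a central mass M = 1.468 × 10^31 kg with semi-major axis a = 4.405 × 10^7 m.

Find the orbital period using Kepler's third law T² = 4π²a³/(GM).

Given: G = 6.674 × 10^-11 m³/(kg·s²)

GM = G · M = 6.674e-11 · 1.468e+31 = 9.79743e+20 m³/s².
Kepler's third law: T = 2π √(a³ / GM).
Substituting a = 4.405e+07 m and GM = 9.79743e+20 m³/s²:
T = 2π √((4.405e+07)³ / 9.79743e+20) s
T ≈ 58.69 s = 58.69 seconds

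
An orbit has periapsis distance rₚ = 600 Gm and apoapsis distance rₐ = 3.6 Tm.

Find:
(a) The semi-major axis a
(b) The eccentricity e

Convert to SI: rₚ = 600 Gm = 6e+11 m; rₐ = 3.6 Tm = 3.6e+12 m.
(a) a = (rₚ + rₐ) / 2 = (6e+11 + 3.6e+12) / 2 ≈ 2.1e+12 m = 2.1 Tm.
(b) e = (rₐ − rₚ) / (rₐ + rₚ) = (3.6e+12 − 6e+11) / (3.6e+12 + 6e+11) ≈ 0.7143.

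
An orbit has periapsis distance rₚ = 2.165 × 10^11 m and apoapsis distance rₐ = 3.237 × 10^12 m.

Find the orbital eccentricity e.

e = (rₐ − rₚ) / (rₐ + rₚ).
e = (3.237e+12 − 2.165e+11) / (3.237e+12 + 2.165e+11) = 3.0205e+12 / 3.4535e+12 ≈ 0.8746.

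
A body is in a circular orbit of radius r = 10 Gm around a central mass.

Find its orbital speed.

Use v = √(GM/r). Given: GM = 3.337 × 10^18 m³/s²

Convert to SI: r = 10 Gm = 1e+10 m.
For a circular orbit, gravity supplies the centripetal force, so v = √(GM / r).
v = √(3.337e+18 / 1e+10) m/s ≈ 1.827e+04 m/s = 18.27 km/s.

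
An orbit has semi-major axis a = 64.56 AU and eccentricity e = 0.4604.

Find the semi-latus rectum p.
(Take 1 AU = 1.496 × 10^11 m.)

Convert to SI: a = 64.56 AU = 9.65818e+12 m.
p = a (1 − e²).
p = 9.65818e+12 · (1 − (0.4604)²) = 9.65818e+12 · 0.788032 ≈ 7.611e+12 m = 50.88 AU.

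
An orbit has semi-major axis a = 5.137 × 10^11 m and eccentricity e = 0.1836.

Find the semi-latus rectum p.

p = a (1 − e²).
p = 5.137e+11 · (1 − (0.1836)²) = 5.137e+11 · 0.966291 ≈ 4.964e+11 m = 4.964 × 10^11 m.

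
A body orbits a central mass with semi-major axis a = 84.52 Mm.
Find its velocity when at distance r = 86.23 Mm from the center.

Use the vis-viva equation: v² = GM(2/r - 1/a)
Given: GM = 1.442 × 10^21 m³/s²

Convert to SI: a = 84.52 Mm = 8.452e+07 m; r = 86.23 Mm = 8.623e+07 m.
Vis-viva: v = √(GM · (2/r − 1/a)).
2/r − 1/a = 2/8.623e+07 − 1/8.452e+07 = 1.13623e-08 m⁻¹.
v = √(1.442e+21 · 1.13623e-08) m/s ≈ 4.048e+06 m/s = 4048 km/s.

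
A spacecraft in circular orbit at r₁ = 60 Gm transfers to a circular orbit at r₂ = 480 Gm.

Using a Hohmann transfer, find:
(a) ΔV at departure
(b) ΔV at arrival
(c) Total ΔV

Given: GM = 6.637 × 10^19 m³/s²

Convert to SI: r₁ = 60 Gm = 6e+10 m; r₂ = 480 Gm = 4.8e+11 m.
Transfer semi-major axis: a_t = (r₁ + r₂)/2 = (6e+10 + 4.8e+11)/2 = 2.7e+11 m.
Circular speeds: v₁ = √(GM/r₁) = 33259.1 m/s, v₂ = √(GM/r₂) = 11758.9 m/s.
Transfer speeds (vis-viva v² = GM(2/r − 1/a_t)): v₁ᵗ = 44345.4 m/s, v₂ᵗ = 5543.18 m/s.
(a) ΔV₁ = |v₁ᵗ − v₁| ≈ 1.109e+04 m/s = 11.09 km/s.
(b) ΔV₂ = |v₂ − v₂ᵗ| ≈ 6216 m/s = 6.216 km/s.
(c) ΔV_total = ΔV₁ + ΔV₂ ≈ 1.73e+04 m/s = 17.3 km/s.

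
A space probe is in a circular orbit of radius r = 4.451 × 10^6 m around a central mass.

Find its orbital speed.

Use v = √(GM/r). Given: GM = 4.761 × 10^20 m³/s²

For a circular orbit, gravity supplies the centripetal force, so v = √(GM / r).
v = √(4.761e+20 / 4.451e+06) m/s ≈ 1.034e+07 m/s = 1.034e+04 km/s.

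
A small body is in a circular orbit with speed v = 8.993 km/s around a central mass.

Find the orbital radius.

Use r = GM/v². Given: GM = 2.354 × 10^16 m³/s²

Convert to SI: v = 8.993 km/s = 8993 m/s.
For a circular orbit, v² = GM / r, so r = GM / v².
r = 2.354e+16 / (8993)² m ≈ 2.911e+08 m = 291.1 Mm.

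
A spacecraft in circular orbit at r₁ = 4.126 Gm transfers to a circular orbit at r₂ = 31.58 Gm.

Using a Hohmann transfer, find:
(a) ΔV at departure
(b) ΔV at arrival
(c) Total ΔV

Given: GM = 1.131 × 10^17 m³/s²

Convert to SI: r₁ = 4.126 Gm = 4.126e+09 m; r₂ = 31.58 Gm = 3.158e+10 m.
Transfer semi-major axis: a_t = (r₁ + r₂)/2 = (4.126e+09 + 3.158e+10)/2 = 1.7853e+10 m.
Circular speeds: v₁ = √(GM/r₁) = 5235.6 m/s, v₂ = √(GM/r₂) = 1892.45 m/s.
Transfer speeds (vis-viva v² = GM(2/r − 1/a_t)): v₁ᵗ = 6963.33 m/s, v₂ᵗ = 909.776 m/s.
(a) ΔV₁ = |v₁ᵗ − v₁| ≈ 1728 m/s = 1.728 km/s.
(b) ΔV₂ = |v₂ − v₂ᵗ| ≈ 982.7 m/s = 982.7 m/s.
(c) ΔV_total = ΔV₁ + ΔV₂ ≈ 2710 m/s = 2.71 km/s.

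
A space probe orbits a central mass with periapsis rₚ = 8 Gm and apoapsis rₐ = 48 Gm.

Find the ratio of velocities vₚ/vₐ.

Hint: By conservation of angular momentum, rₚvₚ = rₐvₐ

Convert to SI: rₚ = 8 Gm = 8e+09 m; rₐ = 48 Gm = 4.8e+10 m.
Conservation of angular momentum gives rₚvₚ = rₐvₐ, so vₚ/vₐ = rₐ/rₚ.
vₚ/vₐ = 4.8e+10 / 8e+09 ≈ 6.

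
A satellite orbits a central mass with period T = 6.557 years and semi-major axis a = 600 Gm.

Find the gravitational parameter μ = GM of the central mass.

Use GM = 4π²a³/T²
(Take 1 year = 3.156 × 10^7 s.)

Convert to SI: T = 6.557 years = 2.06939e+08 s; a = 600 Gm = 6e+11 m.
GM = 4π² · a³ / T².
GM = 4π² · (6e+11)³ / (2.06939e+08)² m³/s² ≈ 1.991e+20 m³/s² = 1.991 × 10^20 m³/s².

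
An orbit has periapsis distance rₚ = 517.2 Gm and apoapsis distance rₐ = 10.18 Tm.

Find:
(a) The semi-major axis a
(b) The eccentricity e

Convert to SI: rₚ = 517.2 Gm = 5.172e+11 m; rₐ = 10.18 Tm = 1.018e+13 m.
(a) a = (rₚ + rₐ) / 2 = (5.172e+11 + 1.018e+13) / 2 ≈ 5.349e+12 m = 5.349 Tm.
(b) e = (rₐ − rₚ) / (rₐ + rₚ) = (1.018e+13 − 5.172e+11) / (1.018e+13 + 5.172e+11) ≈ 0.9033.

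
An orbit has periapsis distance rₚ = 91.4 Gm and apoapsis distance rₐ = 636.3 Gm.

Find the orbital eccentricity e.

Convert to SI: rₚ = 91.4 Gm = 9.14e+10 m; rₐ = 636.3 Gm = 6.363e+11 m.
e = (rₐ − rₚ) / (rₐ + rₚ).
e = (6.363e+11 − 9.14e+10) / (6.363e+11 + 9.14e+10) = 5.449e+11 / 7.277e+11 ≈ 0.7488.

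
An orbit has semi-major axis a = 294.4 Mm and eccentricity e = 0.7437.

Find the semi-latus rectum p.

Convert to SI: a = 294.4 Mm = 2.944e+08 m.
p = a (1 − e²).
p = 2.944e+08 · (1 − (0.7437)²) = 2.944e+08 · 0.44691 ≈ 1.316e+08 m = 131.6 Mm.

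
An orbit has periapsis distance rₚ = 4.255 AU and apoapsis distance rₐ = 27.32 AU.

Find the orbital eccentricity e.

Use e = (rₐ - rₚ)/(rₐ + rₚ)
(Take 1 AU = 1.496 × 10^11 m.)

Convert to SI: rₚ = 4.255 AU = 6.36548e+11 m; rₐ = 27.32 AU = 4.08707e+12 m.
e = (rₐ − rₚ) / (rₐ + rₚ).
e = (4.08707e+12 − 6.36548e+11) / (4.08707e+12 + 6.36548e+11) = 3.45052e+12 / 4.72362e+12 ≈ 0.7305.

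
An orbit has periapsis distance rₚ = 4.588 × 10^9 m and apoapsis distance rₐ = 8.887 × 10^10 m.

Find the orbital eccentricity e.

e = (rₐ − rₚ) / (rₐ + rₚ).
e = (8.887e+10 − 4.588e+09) / (8.887e+10 + 4.588e+09) = 8.4282e+10 / 9.3458e+10 ≈ 0.9018.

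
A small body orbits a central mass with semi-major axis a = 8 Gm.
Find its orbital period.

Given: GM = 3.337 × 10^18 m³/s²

Convert to SI: a = 8 Gm = 8e+09 m.
Kepler's third law: T = 2π √(a³ / GM).
Substituting a = 8e+09 m and GM = 3.337e+18 m³/s²:
T = 2π √((8e+09)³ / 3.337e+18) s
T ≈ 2.461e+06 s = 28.49 days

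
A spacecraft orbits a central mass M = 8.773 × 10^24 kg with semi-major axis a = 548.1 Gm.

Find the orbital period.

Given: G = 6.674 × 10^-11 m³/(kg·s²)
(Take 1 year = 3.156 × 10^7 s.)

Convert to SI: a = 548.1 Gm = 5.481e+11 m.
GM = G · M = 6.674e-11 · 8.773e+24 = 5.8551e+14 m³/s².
Kepler's third law: T = 2π √(a³ / GM).
Substituting a = 5.481e+11 m and GM = 5.8551e+14 m³/s²:
T = 2π √((5.481e+11)³ / 5.8551e+14) s
T ≈ 1.054e+11 s = 3339 years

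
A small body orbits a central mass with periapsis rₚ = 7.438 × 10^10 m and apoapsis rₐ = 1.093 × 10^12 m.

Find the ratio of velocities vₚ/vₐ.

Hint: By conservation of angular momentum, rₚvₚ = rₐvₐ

Conservation of angular momentum gives rₚvₚ = rₐvₐ, so vₚ/vₐ = rₐ/rₚ.
vₚ/vₐ = 1.093e+12 / 7.438e+10 ≈ 14.69.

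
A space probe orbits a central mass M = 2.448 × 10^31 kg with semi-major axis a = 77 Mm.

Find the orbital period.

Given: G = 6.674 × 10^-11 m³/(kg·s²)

Convert to SI: a = 77 Mm = 7.7e+07 m.
GM = G · M = 6.674e-11 · 2.448e+31 = 1.6338e+21 m³/s².
Kepler's third law: T = 2π √(a³ / GM).
Substituting a = 7.7e+07 m and GM = 1.6338e+21 m³/s²:
T = 2π √((7.7e+07)³ / 1.6338e+21) s
T ≈ 105 s = 1.751 minutes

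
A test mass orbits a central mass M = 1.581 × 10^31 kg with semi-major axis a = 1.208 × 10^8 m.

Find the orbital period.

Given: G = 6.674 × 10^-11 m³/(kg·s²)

GM = G · M = 6.674e-11 · 1.581e+31 = 1.05516e+21 m³/s².
Kepler's third law: T = 2π √(a³ / GM).
Substituting a = 1.208e+08 m and GM = 1.05516e+21 m³/s²:
T = 2π √((1.208e+08)³ / 1.05516e+21) s
T ≈ 256.8 s = 4.28 minutes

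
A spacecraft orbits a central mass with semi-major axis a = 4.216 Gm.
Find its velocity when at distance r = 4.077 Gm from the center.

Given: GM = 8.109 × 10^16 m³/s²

Convert to SI: a = 4.216 Gm = 4.216e+09 m; r = 4.077 Gm = 4.077e+09 m.
Vis-viva: v = √(GM · (2/r − 1/a)).
2/r − 1/a = 2/4.077e+09 − 1/4.216e+09 = 2.53365e-10 m⁻¹.
v = √(8.109e+16 · 2.53365e-10) m/s ≈ 4533 m/s = 4.533 km/s.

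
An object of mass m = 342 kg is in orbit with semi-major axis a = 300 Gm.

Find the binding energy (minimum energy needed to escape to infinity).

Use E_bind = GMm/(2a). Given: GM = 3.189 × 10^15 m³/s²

Convert to SI: a = 300 Gm = 3e+11 m.
Total orbital energy is E = −GMm/(2a); binding energy is E_bind = −E = GMm/(2a).
E_bind = 3.189e+15 · 342 / (2 · 3e+11) J ≈ 1.818e+06 J = 1.818 MJ.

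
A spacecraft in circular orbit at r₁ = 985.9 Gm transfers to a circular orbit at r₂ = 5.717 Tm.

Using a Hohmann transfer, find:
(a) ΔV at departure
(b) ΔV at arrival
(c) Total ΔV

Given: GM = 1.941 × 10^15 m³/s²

Convert to SI: r₁ = 985.9 Gm = 9.859e+11 m; r₂ = 5.717 Tm = 5.717e+12 m.
Transfer semi-major axis: a_t = (r₁ + r₂)/2 = (9.859e+11 + 5.717e+12)/2 = 3.35145e+12 m.
Circular speeds: v₁ = √(GM/r₁) = 44.3707 m/s, v₂ = √(GM/r₂) = 18.4259 m/s.
Transfer speeds (vis-viva v² = GM(2/r − 1/a_t)): v₁ᵗ = 57.9514 m/s, v₂ᵗ = 9.99376 m/s.
(a) ΔV₁ = |v₁ᵗ − v₁| ≈ 13.58 m/s = 13.58 m/s.
(b) ΔV₂ = |v₂ − v₂ᵗ| ≈ 8.432 m/s = 8.432 m/s.
(c) ΔV_total = ΔV₁ + ΔV₂ ≈ 22.01 m/s = 22.01 m/s.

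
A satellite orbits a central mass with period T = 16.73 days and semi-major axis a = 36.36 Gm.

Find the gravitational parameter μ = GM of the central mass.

Convert to SI: T = 16.73 days = 1.44547e+06 s; a = 36.36 Gm = 3.636e+10 m.
GM = 4π² · a³ / T².
GM = 4π² · (3.636e+10)³ / (1.44547e+06)² m³/s² ≈ 9.083e+20 m³/s² = 9.083 × 10^20 m³/s².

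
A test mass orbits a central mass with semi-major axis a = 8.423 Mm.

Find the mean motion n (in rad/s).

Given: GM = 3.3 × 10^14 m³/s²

Convert to SI: a = 8.423 Mm = 8.423e+06 m.
n = √(GM / a³).
n = √(3.3e+14 / (8.423e+06)³) rad/s ≈ 0.0007431 rad/s.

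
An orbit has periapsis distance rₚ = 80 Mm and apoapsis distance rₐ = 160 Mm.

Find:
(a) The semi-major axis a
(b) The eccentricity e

Convert to SI: rₚ = 80 Mm = 8e+07 m; rₐ = 160 Mm = 1.6e+08 m.
(a) a = (rₚ + rₐ) / 2 = (8e+07 + 1.6e+08) / 2 ≈ 1.2e+08 m = 120 Mm.
(b) e = (rₐ − rₚ) / (rₐ + rₚ) = (1.6e+08 − 8e+07) / (1.6e+08 + 8e+07) ≈ 0.3333.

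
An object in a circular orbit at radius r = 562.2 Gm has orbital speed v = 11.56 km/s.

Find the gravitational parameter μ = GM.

Convert to SI: r = 562.2 Gm = 5.622e+11 m; v = 11.56 km/s = 11560 m/s.
For a circular orbit v² = GM/r, so GM = v² · r.
GM = (11560)² · 5.622e+11 m³/s² ≈ 7.513e+19 m³/s² = 7.513 × 10^19 m³/s².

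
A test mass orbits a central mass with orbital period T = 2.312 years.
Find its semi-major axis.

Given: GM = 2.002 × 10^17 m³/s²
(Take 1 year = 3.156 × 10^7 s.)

Convert to SI: T = 2.312 years = 7.29667e+07 s.
Invert Kepler's third law: a = (GM · T² / (4π²))^(1/3).
Substituting T = 7.29667e+07 s and GM = 2.002e+17 m³/s²:
a = (2.002e+17 · (7.29667e+07)² / (4π²))^(1/3) m
a ≈ 3e+10 m = 30 Gm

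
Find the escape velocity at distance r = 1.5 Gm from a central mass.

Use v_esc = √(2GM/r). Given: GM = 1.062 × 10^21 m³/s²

Convert to SI: r = 1.5 Gm = 1.5e+09 m.
Escape velocity comes from setting total energy to zero: ½v² − GM/r = 0 ⇒ v_esc = √(2GM / r).
v_esc = √(2 · 1.062e+21 / 1.5e+09) m/s ≈ 1.19e+06 m/s = 1190 km/s.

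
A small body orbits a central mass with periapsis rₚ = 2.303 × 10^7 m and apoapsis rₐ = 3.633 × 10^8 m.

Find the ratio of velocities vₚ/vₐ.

Conservation of angular momentum gives rₚvₚ = rₐvₐ, so vₚ/vₐ = rₐ/rₚ.
vₚ/vₐ = 3.633e+08 / 2.303e+07 ≈ 15.78.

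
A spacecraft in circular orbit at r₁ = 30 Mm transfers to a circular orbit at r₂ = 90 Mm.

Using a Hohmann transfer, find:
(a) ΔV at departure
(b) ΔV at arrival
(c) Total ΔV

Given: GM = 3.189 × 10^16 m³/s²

Convert to SI: r₁ = 30 Mm = 3e+07 m; r₂ = 90 Mm = 9e+07 m.
Transfer semi-major axis: a_t = (r₁ + r₂)/2 = (3e+07 + 9e+07)/2 = 6e+07 m.
Circular speeds: v₁ = √(GM/r₁) = 32603.7 m/s, v₂ = √(GM/r₂) = 18823.7 m/s.
Transfer speeds (vis-viva v² = GM(2/r − 1/a_t)): v₁ᵗ = 39931.2 m/s, v₂ᵗ = 13310.4 m/s.
(a) ΔV₁ = |v₁ᵗ − v₁| ≈ 7328 m/s = 7.328 km/s.
(b) ΔV₂ = |v₂ − v₂ᵗ| ≈ 5513 m/s = 5.513 km/s.
(c) ΔV_total = ΔV₁ + ΔV₂ ≈ 1.284e+04 m/s = 12.84 km/s.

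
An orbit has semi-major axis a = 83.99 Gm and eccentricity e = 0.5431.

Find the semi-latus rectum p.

Convert to SI: a = 83.99 Gm = 8.399e+10 m.
p = a (1 − e²).
p = 8.399e+10 · (1 − (0.5431)²) = 8.399e+10 · 0.705042 ≈ 5.922e+10 m = 59.22 Gm.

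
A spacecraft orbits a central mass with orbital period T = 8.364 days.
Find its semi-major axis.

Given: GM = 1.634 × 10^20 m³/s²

Convert to SI: T = 8.364 days = 722650 s.
Invert Kepler's third law: a = (GM · T² / (4π²))^(1/3).
Substituting T = 722650 s and GM = 1.634e+20 m³/s²:
a = (1.634e+20 · (722650)² / (4π²))^(1/3) m
a ≈ 1.293e+10 m = 1.293 × 10^10 m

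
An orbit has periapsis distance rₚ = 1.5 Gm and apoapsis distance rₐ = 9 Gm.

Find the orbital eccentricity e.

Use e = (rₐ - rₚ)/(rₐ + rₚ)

Convert to SI: rₚ = 1.5 Gm = 1.5e+09 m; rₐ = 9 Gm = 9e+09 m.
e = (rₐ − rₚ) / (rₐ + rₚ).
e = (9e+09 − 1.5e+09) / (9e+09 + 1.5e+09) = 7.5e+09 / 1.05e+10 ≈ 0.7143.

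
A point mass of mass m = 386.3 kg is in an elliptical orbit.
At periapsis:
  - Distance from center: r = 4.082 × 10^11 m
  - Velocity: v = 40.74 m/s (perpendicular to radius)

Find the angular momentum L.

Since v is perpendicular to r, L = m · v · r.
L = 386.3 · 40.74 · 4.082e+11 kg·m²/s ≈ 6.424e+15 kg·m²/s.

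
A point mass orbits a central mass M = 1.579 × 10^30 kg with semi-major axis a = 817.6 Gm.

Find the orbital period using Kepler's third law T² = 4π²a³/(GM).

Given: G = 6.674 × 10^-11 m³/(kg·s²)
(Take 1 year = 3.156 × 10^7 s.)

Convert to SI: a = 817.6 Gm = 8.176e+11 m.
GM = G · M = 6.674e-11 · 1.579e+30 = 1.05382e+20 m³/s².
Kepler's third law: T = 2π √(a³ / GM).
Substituting a = 8.176e+11 m and GM = 1.05382e+20 m³/s²:
T = 2π √((8.176e+11)³ / 1.05382e+20) s
T ≈ 4.525e+08 s = 14.34 years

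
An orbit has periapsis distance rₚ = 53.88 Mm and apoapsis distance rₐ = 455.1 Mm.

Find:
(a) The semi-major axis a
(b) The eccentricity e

Convert to SI: rₚ = 53.88 Mm = 5.388e+07 m; rₐ = 455.1 Mm = 4.551e+08 m.
(a) a = (rₚ + rₐ) / 2 = (5.388e+07 + 4.551e+08) / 2 ≈ 2.545e+08 m = 254.5 Mm.
(b) e = (rₐ − rₚ) / (rₐ + rₚ) = (4.551e+08 − 5.388e+07) / (4.551e+08 + 5.388e+07) ≈ 0.7883.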